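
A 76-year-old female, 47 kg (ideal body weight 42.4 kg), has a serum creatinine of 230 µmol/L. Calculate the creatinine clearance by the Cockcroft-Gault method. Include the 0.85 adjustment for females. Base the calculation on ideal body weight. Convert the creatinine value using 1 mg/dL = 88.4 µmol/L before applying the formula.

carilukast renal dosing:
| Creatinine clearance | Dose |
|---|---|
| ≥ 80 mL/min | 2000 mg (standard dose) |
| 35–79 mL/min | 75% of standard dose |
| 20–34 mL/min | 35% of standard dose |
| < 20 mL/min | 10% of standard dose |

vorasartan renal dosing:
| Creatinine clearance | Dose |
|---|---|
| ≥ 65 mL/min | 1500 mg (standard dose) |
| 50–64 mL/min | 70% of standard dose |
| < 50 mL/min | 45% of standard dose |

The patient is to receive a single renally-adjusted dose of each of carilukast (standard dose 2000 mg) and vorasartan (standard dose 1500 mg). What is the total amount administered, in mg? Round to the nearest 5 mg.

875 mg

SCr = 230 / 88.4 = 2.602 mg/dL
CrCl = (140 − 76) × 42.4 / (72 × 2.602) × 0.85 = 2713.6 / 187.34 × 0.85 ≈ 12.3 mL/min
CrCl ≈ 12 mL/min.
carilukast: < 20 mL/min → 10% of 2000 mg = 200 mg.
vorasartan: < 50 mL/min → 45% of 1500 mg = 675 mg.
Total = 200 + 675 = 875 mg.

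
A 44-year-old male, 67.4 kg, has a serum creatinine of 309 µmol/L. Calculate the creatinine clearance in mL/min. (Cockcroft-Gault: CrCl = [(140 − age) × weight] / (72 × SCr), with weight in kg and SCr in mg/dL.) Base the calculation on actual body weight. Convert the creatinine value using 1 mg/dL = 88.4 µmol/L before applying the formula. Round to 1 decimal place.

SCr = 309 / 88.4 = 3.495 mg/dL
CrCl = (140 − 44) × 67.4 / (72 × 3.495) = 6470.4 / 251.64 ≈ 25.7 mL/min

25.7 mL/min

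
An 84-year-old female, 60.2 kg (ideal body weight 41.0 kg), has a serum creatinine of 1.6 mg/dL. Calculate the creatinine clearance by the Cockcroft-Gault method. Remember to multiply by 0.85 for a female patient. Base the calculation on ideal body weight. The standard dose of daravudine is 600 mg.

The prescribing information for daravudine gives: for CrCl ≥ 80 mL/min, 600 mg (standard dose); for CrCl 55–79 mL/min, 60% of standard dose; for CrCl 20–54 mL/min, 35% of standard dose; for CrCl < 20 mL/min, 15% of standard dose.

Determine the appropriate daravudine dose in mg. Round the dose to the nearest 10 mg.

90 mg

CrCl = (140 − 84) × 41 / (72 × 1.6) × 0.85 = 2296.0 / 115.20 × 0.85 ≈ 16.9 mL/min
CrCl ≈ 17 mL/min → bracket < 20 mL/min.
15% of 600 mg = 90 mg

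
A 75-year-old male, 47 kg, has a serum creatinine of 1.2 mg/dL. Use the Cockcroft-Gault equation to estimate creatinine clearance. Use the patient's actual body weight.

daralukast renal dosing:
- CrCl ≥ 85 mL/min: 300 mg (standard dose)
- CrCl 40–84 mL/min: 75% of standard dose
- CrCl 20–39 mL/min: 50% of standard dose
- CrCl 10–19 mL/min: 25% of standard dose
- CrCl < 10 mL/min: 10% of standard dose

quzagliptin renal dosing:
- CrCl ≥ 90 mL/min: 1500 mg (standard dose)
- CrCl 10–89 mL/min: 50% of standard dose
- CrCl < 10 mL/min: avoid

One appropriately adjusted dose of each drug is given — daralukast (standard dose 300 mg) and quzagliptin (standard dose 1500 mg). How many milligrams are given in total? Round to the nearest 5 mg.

900 mg

CrCl = (140 − 75) × 47 / (72 × 1.2) = 3055.0 / 86.40 ≈ 35.4 mL/min
CrCl ≈ 35 mL/min.
daralukast: 20–39 mL/min → 50% of 300 mg = 150 mg.
quzagliptin: 10–89 mL/min → 50% of 1500 mg = 750 mg.
Total = 150 + 750 = 900 mg.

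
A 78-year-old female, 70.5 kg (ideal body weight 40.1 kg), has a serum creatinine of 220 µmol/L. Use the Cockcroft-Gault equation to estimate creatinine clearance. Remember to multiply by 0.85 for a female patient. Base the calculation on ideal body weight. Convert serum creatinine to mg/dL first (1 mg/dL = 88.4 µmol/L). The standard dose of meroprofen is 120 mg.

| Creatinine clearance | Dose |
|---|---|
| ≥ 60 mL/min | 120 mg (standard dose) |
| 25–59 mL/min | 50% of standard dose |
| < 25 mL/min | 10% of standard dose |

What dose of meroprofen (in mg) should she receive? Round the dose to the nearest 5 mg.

10 mg

SCr = 220 / 88.4 = 2.489 mg/dL
CrCl = (140 − 78) × 40.1 / (72 × 2.489) × 0.85 = 2486.2 / 179.21 × 0.85 ≈ 11.8 mL/min
CrCl ≈ 12 mL/min → bracket < 25 mL/min.
10% of 120 mg = 12 mg → 10 mg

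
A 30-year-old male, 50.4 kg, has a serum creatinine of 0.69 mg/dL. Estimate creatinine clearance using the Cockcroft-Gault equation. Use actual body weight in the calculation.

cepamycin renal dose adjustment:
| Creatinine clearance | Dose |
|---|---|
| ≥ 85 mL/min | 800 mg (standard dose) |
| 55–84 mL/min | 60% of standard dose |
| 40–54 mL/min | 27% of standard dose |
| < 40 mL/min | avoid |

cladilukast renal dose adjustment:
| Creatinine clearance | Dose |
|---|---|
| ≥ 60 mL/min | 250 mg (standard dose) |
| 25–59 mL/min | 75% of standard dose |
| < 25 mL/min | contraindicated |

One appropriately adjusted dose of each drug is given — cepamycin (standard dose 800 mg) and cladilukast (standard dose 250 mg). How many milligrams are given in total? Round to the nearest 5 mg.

CrCl = (140 − 30) × 50.4 / (72 × 0.69) = 5544.0 / 49.68 ≈ 111.6 mL/min
CrCl ≈ 112 mL/min.
cepamycin: ≥ 85 mL/min → 100% of 800 mg = 800 mg.
cladilukast: ≥ 60 mL/min → 100% of 250 mg = 250 mg.
Total = 800 + 250 = 1050 mg.

1050 mg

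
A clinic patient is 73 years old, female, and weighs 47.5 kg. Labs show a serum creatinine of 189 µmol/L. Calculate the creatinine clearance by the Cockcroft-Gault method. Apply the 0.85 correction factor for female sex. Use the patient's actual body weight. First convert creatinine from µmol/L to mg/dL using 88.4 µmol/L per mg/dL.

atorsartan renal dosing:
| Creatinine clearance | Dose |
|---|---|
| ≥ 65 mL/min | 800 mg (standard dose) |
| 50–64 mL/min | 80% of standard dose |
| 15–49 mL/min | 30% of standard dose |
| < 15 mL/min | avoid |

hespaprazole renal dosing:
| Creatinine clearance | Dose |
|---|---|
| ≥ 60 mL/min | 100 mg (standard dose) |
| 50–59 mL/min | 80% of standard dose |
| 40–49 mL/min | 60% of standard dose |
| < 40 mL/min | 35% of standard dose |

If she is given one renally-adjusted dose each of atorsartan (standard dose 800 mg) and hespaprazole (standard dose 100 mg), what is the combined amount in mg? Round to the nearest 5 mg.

SCr = 189 / 88.4 = 2.138 mg/dL
CrCl = (140 − 73) × 47.5 / (72 × 2.138) × 0.85 = 3182.5 / 153.94 × 0.85 ≈ 17.6 mL/min
CrCl ≈ 18 mL/min.
atorsartan: 15–49 mL/min → 30% of 800 mg = 240 mg.
hespaprazole: < 40 mL/min → 35% of 100 mg = 35 mg.
Total = 240 + 35 = 275 mg.

275 mg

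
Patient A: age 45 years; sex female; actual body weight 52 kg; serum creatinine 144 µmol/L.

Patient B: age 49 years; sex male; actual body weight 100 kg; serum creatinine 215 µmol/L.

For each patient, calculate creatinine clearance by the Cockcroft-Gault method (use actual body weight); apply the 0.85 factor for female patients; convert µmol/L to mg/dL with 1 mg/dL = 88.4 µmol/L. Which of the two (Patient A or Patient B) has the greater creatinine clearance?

Patient A: SCr = 144 / 88.4 = 1.629 mg/dL
Patient A: CrCl = (140 − 45) × 52 / (72 × 1.629) × 0.85 = 4940.0 / 117.29 × 0.85 ≈ 35.8 mL/min
Patient B: SCr = 215 / 88.4 = 2.432 mg/dL
Patient B: CrCl = (140 − 49) × 100 / (72 × 2.432) = 9100.0 / 175.10 ≈ 52.0 mL/min
35.8 vs 52.0 mL/min → Patient B is higher.

Patient B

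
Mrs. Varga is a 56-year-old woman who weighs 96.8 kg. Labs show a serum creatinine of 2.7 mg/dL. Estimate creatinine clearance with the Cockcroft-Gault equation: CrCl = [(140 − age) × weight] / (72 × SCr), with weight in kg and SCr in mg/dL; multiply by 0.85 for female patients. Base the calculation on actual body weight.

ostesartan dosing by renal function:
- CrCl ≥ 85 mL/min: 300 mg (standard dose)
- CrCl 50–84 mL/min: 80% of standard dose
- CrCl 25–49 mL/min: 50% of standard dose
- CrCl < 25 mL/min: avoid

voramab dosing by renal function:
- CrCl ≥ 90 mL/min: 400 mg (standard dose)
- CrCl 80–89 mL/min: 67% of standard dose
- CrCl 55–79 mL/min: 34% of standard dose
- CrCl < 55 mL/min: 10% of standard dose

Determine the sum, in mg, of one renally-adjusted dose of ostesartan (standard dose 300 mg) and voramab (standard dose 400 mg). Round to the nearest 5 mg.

CrCl = (140 − 56) × 96.8 / (72 × 2.7) × 0.85 = 8131.2 / 194.40 × 0.85 ≈ 35.6 mL/min
CrCl ≈ 36 mL/min.
ostesartan: 25–49 mL/min → 50% of 300 mg = 150 mg.
voramab: < 55 mL/min → 10% of 400 mg = 40 mg.
Total = 150 + 40 = 190 mg.

190 mg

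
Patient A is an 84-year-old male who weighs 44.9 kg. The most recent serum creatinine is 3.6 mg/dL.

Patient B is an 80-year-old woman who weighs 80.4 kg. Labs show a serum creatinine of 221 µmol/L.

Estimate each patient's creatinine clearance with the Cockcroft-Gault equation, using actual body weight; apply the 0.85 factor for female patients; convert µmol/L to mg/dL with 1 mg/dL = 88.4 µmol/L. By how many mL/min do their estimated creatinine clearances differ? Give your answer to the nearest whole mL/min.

Patient A: CrCl = (140 − 84) × 44.9 / (72 × 3.6) = 2514.4 / 259.20 ≈ 9.7 mL/min
Patient B: SCr = 221 / 88.4 = 2.5 mg/dL
Patient B: CrCl = (140 − 80) × 80.4 / (72 × 2.5) × 0.85 = 4824.0 / 180.00 × 0.85 ≈ 22.8 mL/min
|9.7 − 22.8| = 13.1 mL/min

13 mL/min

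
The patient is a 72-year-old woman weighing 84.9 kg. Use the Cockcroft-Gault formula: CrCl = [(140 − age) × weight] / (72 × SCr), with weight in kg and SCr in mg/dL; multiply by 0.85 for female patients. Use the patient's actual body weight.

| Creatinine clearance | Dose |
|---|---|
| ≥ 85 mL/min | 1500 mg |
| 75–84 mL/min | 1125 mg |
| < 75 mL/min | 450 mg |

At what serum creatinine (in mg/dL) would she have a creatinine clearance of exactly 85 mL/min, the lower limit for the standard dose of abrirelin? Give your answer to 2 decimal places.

0.80 mg/dL

Standard dose requires CrCl ≥ 85 mL/min.
Set (140 − 72) × 84.9 × 0.85 / (72 × SCr) = 85
SCr = (140 − 72) × 84.9 × 0.85 / (72 × 85) = 0.802 mg/dL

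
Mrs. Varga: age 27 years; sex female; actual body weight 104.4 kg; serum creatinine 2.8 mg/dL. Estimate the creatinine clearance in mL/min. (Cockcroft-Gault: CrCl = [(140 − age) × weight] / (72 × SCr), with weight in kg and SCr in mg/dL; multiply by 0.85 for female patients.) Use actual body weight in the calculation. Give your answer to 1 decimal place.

49.7 mL/min

CrCl = (140 − 27) × 104.4 / (72 × 2.8) × 0.85 = 11797.2 / 201.60 × 0.85 ≈ 49.7 mL/min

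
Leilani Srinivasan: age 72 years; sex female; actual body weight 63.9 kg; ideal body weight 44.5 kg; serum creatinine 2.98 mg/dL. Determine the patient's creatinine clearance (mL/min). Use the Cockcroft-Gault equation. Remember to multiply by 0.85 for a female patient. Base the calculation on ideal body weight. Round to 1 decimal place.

12.0 mL/min

CrCl = (140 − 72) × 44.5 / (72 × 2.98) × 0.85 = 3026.0 / 214.56 × 0.85 ≈ 12.0 mL/min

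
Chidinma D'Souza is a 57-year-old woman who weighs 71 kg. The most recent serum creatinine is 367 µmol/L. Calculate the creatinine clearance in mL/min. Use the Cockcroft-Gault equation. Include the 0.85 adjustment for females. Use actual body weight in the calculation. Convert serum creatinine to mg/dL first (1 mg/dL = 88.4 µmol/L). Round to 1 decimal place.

SCr = 367 / 88.4 = 4.152 mg/dL
CrCl = (140 − 57) × 71 / (72 × 4.152) × 0.85 = 5893.0 / 298.94 × 0.85 ≈ 16.8 mL/min

16.8 mL/min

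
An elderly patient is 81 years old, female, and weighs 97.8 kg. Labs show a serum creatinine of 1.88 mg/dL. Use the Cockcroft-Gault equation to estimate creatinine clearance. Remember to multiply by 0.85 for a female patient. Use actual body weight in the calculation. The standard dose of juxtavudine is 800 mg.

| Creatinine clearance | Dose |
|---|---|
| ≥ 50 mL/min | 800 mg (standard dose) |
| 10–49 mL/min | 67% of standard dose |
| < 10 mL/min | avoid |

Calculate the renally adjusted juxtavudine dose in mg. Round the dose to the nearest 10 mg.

540 mg

CrCl = (140 − 81) × 97.8 / (72 × 1.88) × 0.85 = 5770.2 / 135.36 × 0.85 ≈ 36.2 mL/min
CrCl ≈ 36 mL/min → bracket 10–49 mL/min.
67% of 800 mg = 536 mg → 540 mg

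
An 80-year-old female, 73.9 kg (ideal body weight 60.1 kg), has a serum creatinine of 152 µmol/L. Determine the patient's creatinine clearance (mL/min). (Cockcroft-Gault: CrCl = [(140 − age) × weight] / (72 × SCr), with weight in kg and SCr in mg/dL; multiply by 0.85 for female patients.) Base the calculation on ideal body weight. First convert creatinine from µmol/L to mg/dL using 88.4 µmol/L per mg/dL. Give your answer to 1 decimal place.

24.8 mL/min

SCr = 152 / 88.4 = 1.719 mg/dL
CrCl = (140 − 80) × 60.1 / (72 × 1.719) × 0.85 = 3606.0 / 123.77 × 0.85 ≈ 24.8 mL/min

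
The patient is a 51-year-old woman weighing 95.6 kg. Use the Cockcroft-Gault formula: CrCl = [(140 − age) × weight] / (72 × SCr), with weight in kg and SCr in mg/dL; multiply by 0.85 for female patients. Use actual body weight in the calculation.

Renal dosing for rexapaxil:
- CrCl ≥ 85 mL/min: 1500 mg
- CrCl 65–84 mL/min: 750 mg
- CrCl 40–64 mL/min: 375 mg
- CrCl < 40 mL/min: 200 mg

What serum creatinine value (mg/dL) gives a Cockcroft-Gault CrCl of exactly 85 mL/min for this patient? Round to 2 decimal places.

Standard dose requires CrCl ≥ 85 mL/min.
Set (140 − 51) × 95.6 × 0.85 / (72 × SCr) = 85
SCr = (140 − 51) × 95.6 × 0.85 / (72 × 85) = 1.182 mg/dL

1.18 mg/dL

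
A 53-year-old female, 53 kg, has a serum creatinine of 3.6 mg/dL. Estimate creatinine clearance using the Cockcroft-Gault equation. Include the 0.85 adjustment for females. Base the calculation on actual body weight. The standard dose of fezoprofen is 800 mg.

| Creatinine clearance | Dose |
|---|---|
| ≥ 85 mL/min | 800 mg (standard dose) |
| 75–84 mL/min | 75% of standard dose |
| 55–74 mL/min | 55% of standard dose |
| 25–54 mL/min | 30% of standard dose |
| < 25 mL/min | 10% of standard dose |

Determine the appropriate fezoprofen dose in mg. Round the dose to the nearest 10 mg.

80 mg

CrCl = (140 − 53) × 53 / (72 × 3.6) × 0.85 = 4611.0 / 259.20 × 0.85 ≈ 15.1 mL/min
CrCl ≈ 15 mL/min → bracket < 25 mL/min.
10% of 800 mg = 80 mg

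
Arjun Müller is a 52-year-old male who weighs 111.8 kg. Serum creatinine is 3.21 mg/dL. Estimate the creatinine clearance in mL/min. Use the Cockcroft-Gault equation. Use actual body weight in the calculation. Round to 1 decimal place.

42.6 mL/min

CrCl = (140 − 52) × 111.8 / (72 × 3.21) = 9838.4 / 231.12 ≈ 42.6 mL/min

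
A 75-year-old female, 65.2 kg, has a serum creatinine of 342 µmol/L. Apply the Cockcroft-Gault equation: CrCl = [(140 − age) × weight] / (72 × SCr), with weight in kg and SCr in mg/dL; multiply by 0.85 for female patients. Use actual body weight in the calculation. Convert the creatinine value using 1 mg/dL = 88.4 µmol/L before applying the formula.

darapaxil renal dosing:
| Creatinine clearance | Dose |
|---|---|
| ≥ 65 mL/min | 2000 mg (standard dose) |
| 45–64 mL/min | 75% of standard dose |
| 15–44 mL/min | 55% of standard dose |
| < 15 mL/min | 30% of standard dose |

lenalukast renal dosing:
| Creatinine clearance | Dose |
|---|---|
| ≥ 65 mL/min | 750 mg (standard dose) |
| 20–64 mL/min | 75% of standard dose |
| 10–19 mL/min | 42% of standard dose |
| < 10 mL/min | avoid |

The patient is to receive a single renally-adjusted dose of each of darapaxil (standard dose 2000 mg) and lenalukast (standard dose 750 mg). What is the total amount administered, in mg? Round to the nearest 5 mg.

915 mg

SCr = 342 / 88.4 = 3.869 mg/dL
CrCl = (140 − 75) × 65.2 / (72 × 3.869) × 0.85 = 4238.0 / 278.57 × 0.85 ≈ 12.9 mL/min
CrCl ≈ 13 mL/min.
darapaxil: < 15 mL/min → 30% of 2000 mg = 600 mg.
lenalukast: 10–19 mL/min → 42% of 750 mg = 315 mg.
Total = 600 + 315 = 915 mg.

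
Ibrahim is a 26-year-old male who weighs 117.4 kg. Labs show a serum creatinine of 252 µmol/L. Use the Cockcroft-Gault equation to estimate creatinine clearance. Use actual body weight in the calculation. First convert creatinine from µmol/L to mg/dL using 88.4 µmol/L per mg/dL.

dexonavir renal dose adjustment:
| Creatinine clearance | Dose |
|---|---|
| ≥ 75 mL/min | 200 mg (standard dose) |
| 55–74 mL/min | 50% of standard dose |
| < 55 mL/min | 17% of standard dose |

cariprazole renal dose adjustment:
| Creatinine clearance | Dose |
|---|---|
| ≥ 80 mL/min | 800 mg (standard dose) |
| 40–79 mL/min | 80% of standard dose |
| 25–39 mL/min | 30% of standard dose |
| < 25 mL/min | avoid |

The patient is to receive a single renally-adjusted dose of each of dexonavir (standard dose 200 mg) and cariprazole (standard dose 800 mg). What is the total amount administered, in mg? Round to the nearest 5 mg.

SCr = 252 / 88.4 = 2.851 mg/dL
CrCl = (140 − 26) × 117.4 / (72 × 2.851) = 13383.6 / 205.27 ≈ 65.2 mL/min
CrCl ≈ 65 mL/min.
dexonavir: 55–74 mL/min → 50% of 200 mg = 100 mg.
cariprazole: 40–79 mL/min → 80% of 800 mg = 640 mg.
Total = 100 + 640 = 740 mg.

740 mg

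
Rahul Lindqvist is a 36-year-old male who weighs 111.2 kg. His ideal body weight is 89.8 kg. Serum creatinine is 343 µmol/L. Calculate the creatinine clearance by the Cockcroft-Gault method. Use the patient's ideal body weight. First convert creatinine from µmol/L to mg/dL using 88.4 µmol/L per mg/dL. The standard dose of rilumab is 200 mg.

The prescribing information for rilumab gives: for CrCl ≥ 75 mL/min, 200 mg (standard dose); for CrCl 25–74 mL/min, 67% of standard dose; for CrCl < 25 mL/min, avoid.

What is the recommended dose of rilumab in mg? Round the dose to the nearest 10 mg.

SCr = 343 / 88.4 = 3.88 mg/dL
CrCl = (140 − 36) × 89.8 / (72 × 3.88) = 9339.2 / 279.36 ≈ 33.4 mL/min
CrCl ≈ 33 mL/min → bracket 25–74 mL/min.
67% of 200 mg = 134 mg → 130 mg

130 mg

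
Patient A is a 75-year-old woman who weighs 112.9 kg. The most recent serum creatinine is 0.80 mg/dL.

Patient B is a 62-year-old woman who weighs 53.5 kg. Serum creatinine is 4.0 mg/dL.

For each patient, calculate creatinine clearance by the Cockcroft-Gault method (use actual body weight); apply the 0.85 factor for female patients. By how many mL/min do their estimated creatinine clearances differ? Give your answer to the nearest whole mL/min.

Patient A: CrCl = (140 − 75) × 112.9 / (72 × 0.8) × 0.85 = 7338.5 / 57.60 × 0.85 ≈ 108.3 mL/min
Patient B: CrCl = (140 − 62) × 53.5 / (72 × 4) × 0.85 = 4173.0 / 288.00 × 0.85 ≈ 12.3 mL/min
|108.3 − 12.3| = 96.0 mL/min

96 mL/min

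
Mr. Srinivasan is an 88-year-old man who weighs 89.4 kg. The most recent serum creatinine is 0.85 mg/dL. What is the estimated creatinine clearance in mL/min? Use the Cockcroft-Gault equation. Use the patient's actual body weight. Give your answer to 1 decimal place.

CrCl = (140 − 88) × 89.4 / (72 × 0.85) = 4648.8 / 61.20 ≈ 76.0 mL/min

76.0 mL/min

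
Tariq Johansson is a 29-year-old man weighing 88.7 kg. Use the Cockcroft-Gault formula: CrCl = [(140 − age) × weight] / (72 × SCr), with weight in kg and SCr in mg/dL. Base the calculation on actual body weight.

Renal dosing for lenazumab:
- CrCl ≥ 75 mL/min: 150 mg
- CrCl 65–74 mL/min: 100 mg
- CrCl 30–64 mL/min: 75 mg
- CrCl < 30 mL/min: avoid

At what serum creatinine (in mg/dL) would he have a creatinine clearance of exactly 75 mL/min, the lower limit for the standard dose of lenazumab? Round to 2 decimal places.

Standard dose requires CrCl ≥ 75 mL/min.
Set (140 − 29) × 88.7 / (72 × SCr) = 75
SCr = (140 − 29) × 88.7 / (72 × 75) = 1.823 mg/dL

1.82 mg/dL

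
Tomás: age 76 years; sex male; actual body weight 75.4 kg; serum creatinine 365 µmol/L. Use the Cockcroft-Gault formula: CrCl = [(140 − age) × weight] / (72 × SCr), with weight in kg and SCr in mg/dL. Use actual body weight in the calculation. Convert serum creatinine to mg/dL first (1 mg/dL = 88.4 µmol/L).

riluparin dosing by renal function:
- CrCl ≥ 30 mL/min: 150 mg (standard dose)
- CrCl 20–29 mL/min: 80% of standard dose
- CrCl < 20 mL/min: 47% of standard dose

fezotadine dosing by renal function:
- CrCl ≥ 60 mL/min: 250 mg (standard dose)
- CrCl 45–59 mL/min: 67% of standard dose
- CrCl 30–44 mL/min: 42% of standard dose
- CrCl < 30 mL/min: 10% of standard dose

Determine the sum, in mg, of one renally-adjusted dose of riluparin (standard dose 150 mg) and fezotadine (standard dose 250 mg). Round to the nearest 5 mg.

SCr = 365 / 88.4 = 4.129 mg/dL
CrCl = (140 − 76) × 75.4 / (72 × 4.129) = 4825.6 / 297.29 ≈ 16.2 mL/min
CrCl ≈ 16 mL/min.
riluparin: < 20 mL/min → 47% of 150 mg = 70.5 mg.
fezotadine: < 30 mL/min → 10% of 250 mg = 25 mg.
Total = 70.5 + 25 = 95.5 mg.

95 mg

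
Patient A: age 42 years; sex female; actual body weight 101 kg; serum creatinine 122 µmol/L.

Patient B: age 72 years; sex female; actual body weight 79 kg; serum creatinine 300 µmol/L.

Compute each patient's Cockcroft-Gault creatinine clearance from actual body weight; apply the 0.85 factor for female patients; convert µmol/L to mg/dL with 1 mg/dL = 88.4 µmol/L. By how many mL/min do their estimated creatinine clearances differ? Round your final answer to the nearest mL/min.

Patient A: SCr = 122 / 88.4 = 1.38 mg/dL
Patient A: CrCl = (140 − 42) × 101 / (72 × 1.38) × 0.85 = 9898.0 / 99.36 × 0.85 ≈ 84.7 mL/min
Patient B: SCr = 300 / 88.4 = 3.394 mg/dL
Patient B: CrCl = (140 − 72) × 79 / (72 × 3.394) × 0.85 = 5372.0 / 244.37 × 0.85 ≈ 18.7 mL/min
|84.7 − 18.7| = 66.0 mL/min

66 mL/min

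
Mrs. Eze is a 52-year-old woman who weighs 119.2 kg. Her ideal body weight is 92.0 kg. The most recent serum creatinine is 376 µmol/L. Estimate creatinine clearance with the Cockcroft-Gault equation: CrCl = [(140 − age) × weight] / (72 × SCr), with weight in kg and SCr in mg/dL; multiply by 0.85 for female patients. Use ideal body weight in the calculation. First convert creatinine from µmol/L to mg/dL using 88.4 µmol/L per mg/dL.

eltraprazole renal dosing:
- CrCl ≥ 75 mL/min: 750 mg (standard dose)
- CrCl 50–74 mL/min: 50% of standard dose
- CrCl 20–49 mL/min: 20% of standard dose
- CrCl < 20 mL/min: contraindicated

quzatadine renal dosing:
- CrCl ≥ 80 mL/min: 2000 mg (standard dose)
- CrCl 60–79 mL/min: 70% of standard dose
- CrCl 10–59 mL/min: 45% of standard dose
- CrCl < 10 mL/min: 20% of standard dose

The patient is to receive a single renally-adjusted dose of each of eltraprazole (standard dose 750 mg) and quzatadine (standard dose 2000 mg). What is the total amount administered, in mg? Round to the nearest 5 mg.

1050 mg

SCr = 376 / 88.4 = 4.253 mg/dL
CrCl = (140 − 52) × 92 / (72 × 4.253) × 0.85 = 8096.0 / 306.22 × 0.85 ≈ 22.5 mL/min
CrCl ≈ 22 mL/min.
eltraprazole: 20–49 mL/min → 20% of 750 mg = 150 mg.
quzatadine: 10–59 mL/min → 45% of 2000 mg = 900 mg.
Total = 150 + 900 = 1050 mg.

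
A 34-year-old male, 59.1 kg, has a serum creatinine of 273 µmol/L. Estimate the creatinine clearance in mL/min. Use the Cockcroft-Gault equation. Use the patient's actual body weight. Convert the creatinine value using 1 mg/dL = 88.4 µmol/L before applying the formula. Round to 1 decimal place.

SCr = 273 / 88.4 = 3.088 mg/dL
CrCl = (140 − 34) × 59.1 / (72 × 3.088) = 6264.6 / 222.34 ≈ 28.2 mL/min

28.2 mL/min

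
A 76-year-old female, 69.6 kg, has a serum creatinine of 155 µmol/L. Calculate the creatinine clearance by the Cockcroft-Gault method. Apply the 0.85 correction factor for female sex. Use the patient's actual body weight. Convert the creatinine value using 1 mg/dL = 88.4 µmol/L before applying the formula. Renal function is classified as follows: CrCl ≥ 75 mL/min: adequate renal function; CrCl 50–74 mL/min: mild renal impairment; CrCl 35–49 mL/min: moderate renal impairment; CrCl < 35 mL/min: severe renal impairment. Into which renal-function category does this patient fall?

severe renal impairment

SCr = 155 / 88.4 = 1.753 mg/dL
CrCl = (140 − 76) × 69.6 / (72 × 1.753) × 0.85 = 4454.4 / 126.22 × 0.85 ≈ 30.0 mL/min
30 mL/min falls in the 'severe renal impairment' range.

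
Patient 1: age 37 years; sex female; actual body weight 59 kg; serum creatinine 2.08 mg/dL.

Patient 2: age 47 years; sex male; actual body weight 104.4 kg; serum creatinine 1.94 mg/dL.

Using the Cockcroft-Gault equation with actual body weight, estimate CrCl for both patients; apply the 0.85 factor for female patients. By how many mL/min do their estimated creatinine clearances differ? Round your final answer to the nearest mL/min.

35 mL/min

Patient 1: CrCl = (140 − 37) × 59 / (72 × 2.08) × 0.85 = 6077.0 / 149.76 × 0.85 ≈ 34.5 mL/min
Patient 2: CrCl = (140 − 47) × 104.4 / (72 × 1.94) = 9709.2 / 139.68 ≈ 69.5 mL/min
|34.5 − 69.5| = 35.0 mL/min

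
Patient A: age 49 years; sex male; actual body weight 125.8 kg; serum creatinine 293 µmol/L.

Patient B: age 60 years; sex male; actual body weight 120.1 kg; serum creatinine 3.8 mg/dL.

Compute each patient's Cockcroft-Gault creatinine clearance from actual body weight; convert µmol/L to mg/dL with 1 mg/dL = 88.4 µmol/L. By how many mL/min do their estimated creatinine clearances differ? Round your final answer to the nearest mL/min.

Patient A: SCr = 293 / 88.4 = 3.314 mg/dL
Patient A: CrCl = (140 − 49) × 125.8 / (72 × 3.314) = 11447.8 / 238.61 ≈ 48.0 mL/min
Patient B: CrCl = (140 − 60) × 120.1 / (72 × 3.8) = 9608.0 / 273.60 ≈ 35.1 mL/min
|48.0 − 35.1| = 12.9 mL/min

13 mL/min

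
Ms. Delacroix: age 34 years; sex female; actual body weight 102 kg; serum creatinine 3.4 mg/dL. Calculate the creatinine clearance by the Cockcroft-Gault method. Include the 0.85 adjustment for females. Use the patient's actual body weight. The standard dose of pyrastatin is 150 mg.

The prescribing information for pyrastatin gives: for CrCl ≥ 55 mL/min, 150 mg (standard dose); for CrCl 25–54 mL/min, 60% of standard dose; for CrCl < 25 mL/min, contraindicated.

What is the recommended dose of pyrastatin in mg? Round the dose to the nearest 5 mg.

CrCl = (140 − 34) × 102 / (72 × 3.4) × 0.85 = 10812.0 / 244.80 × 0.85 ≈ 37.5 mL/min
CrCl ≈ 38 mL/min → bracket 25–54 mL/min.
60% of 150 mg = 90 mg

90 mg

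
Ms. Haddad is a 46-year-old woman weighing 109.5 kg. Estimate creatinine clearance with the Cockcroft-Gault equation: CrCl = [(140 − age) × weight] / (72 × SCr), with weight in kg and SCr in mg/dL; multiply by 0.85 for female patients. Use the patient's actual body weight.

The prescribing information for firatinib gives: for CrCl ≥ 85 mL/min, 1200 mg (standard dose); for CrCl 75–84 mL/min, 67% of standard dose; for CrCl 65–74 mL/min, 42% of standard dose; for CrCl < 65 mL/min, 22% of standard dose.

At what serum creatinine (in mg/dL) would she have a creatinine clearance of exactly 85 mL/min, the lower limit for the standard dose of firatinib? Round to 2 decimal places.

Standard dose requires CrCl ≥ 85 mL/min.
Set (140 − 46) × 109.5 × 0.85 / (72 × SCr) = 85
SCr = (140 − 46) × 109.5 × 0.85 / (72 × 85) = 1.430 mg/dL

1.43 mg/dL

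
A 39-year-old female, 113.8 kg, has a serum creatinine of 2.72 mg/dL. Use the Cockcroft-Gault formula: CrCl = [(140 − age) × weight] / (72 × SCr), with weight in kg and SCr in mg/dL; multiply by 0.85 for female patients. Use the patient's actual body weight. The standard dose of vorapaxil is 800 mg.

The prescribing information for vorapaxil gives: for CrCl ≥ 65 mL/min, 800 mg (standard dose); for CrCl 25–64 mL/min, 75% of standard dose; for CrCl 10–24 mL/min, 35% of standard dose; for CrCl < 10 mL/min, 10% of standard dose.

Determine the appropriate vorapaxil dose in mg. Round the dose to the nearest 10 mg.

600 mg

CrCl = (140 − 39) × 113.8 / (72 × 2.72) × 0.85 = 11493.8 / 195.84 × 0.85 ≈ 49.9 mL/min
CrCl ≈ 50 mL/min → bracket 25–64 mL/min.
75% of 800 mg = 600 mg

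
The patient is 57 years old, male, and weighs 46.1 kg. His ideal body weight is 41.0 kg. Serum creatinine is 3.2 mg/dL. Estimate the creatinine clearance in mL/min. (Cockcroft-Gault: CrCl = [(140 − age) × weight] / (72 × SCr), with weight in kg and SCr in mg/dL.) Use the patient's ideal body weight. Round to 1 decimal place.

14.8 mL/min

CrCl = (140 − 57) × 41 / (72 × 3.2) = 3403.0 / 230.40 ≈ 14.8 mL/min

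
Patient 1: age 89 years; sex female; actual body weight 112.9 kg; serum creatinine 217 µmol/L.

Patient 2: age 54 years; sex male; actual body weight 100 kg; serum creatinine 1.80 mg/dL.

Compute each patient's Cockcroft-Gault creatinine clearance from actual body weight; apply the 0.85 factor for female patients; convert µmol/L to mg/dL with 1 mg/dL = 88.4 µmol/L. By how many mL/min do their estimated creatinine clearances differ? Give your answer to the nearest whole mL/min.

Patient 1: SCr = 217 / 88.4 = 2.455 mg/dL
Patient 1: CrCl = (140 − 89) × 112.9 / (72 × 2.455) × 0.85 = 5757.9 / 176.76 × 0.85 ≈ 27.7 mL/min
Patient 2: CrCl = (140 − 54) × 100 / (72 × 1.8) = 8600.0 / 129.60 ≈ 66.4 mL/min
|27.7 − 66.4| = 38.7 mL/min

39 mL/min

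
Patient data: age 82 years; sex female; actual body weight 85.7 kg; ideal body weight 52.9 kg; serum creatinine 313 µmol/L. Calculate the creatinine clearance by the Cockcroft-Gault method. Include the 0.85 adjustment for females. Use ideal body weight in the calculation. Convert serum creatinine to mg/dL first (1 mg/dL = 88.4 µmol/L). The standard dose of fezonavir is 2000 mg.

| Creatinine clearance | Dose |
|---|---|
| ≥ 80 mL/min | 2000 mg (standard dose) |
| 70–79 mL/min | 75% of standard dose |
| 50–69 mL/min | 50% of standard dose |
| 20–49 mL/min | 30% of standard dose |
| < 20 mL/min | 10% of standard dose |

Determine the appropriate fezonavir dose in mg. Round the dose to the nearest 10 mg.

200 mg

SCr = 313 / 88.4 = 3.541 mg/dL
CrCl = (140 − 82) × 52.9 / (72 × 3.541) × 0.85 = 3068.2 / 254.95 × 0.85 ≈ 10.2 mL/min
CrCl ≈ 10 mL/min → bracket < 20 mL/min.
10% of 2000 mg = 200 mg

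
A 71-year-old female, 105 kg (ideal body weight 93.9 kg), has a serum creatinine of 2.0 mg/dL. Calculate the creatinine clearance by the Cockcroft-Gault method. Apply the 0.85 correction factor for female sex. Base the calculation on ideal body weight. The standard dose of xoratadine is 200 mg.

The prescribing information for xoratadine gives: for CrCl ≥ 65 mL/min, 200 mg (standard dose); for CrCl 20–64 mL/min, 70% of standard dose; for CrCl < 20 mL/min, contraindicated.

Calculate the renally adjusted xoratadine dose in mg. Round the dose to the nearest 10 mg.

140 mg

CrCl = (140 − 71) × 93.9 / (72 × 2) × 0.85 = 6479.1 / 144.00 × 0.85 ≈ 38.2 mL/min
CrCl ≈ 38 mL/min → bracket 20–64 mL/min.
70% of 200 mg = 140 mg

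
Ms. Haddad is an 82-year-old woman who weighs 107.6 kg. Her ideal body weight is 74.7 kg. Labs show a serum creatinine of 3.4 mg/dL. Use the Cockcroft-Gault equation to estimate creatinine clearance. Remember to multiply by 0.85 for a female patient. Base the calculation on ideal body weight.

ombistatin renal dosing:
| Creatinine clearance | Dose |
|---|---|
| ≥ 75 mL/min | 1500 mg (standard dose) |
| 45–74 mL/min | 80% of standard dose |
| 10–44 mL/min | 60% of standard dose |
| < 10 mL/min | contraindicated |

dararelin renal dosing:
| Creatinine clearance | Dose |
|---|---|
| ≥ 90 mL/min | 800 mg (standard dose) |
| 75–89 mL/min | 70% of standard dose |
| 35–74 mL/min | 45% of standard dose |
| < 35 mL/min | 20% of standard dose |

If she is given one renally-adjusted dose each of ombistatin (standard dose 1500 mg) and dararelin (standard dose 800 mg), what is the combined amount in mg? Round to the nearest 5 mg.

CrCl = (140 − 82) × 74.7 / (72 × 3.4) × 0.85 = 4332.6 / 244.80 × 0.85 ≈ 15.0 mL/min
CrCl ≈ 15 mL/min.
ombistatin: 10–44 mL/min → 60% of 1500 mg = 900 mg.
dararelin: < 35 mL/min → 20% of 800 mg = 160 mg.
Total = 900 + 160 = 1060 mg.

1060 mg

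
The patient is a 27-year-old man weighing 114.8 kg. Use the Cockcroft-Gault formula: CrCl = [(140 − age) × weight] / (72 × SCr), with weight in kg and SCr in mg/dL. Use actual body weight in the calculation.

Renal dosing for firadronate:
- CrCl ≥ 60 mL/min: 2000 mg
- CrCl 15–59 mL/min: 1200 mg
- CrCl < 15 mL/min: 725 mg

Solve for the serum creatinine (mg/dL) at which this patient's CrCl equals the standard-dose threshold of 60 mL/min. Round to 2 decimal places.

3.00 mg/dL

Standard dose requires CrCl ≥ 60 mL/min.
Set (140 − 27) × 114.8 / (72 × SCr) = 60
SCr = (140 − 27) × 114.8 / (72 × 60) = 3.003 mg/dL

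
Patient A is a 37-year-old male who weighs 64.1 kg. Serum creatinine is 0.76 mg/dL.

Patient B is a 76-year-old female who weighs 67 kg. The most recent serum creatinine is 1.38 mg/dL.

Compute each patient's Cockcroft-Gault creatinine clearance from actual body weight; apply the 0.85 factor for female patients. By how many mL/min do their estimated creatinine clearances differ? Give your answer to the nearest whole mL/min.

84 mL/min

Patient A: CrCl = (140 − 37) × 64.1 / (72 × 0.76) = 6602.3 / 54.72 ≈ 120.7 mL/min
Patient B: CrCl = (140 − 76) × 67 / (72 × 1.38) × 0.85 = 4288.0 / 99.36 × 0.85 ≈ 36.7 mL/min
|120.7 − 36.7| = 84.0 mL/min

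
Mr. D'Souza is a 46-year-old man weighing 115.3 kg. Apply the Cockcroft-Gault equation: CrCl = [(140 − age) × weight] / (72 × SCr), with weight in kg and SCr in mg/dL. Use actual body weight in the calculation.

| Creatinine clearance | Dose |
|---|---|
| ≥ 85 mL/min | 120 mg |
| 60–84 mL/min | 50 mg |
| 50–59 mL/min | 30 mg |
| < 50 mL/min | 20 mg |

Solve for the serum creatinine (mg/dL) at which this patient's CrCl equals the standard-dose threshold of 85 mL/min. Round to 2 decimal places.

1.77 mg/dL

Standard dose requires CrCl ≥ 85 mL/min.
Set (140 − 46) × 115.3 / (72 × SCr) = 85
SCr = (140 − 46) × 115.3 / (72 × 85) = 1.771 mg/dL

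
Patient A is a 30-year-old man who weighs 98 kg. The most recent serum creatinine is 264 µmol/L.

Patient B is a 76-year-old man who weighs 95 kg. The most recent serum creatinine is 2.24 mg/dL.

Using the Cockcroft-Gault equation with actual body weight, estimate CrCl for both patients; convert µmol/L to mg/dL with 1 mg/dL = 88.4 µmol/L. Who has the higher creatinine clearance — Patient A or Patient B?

Patient A: SCr = 264 / 88.4 = 2.986 mg/dL
Patient A: CrCl = (140 − 30) × 98 / (72 × 2.986) = 10780.0 / 214.99 ≈ 50.1 mL/min
Patient B: CrCl = (140 − 76) × 95 / (72 × 2.24) = 6080.0 / 161.28 ≈ 37.7 mL/min
50.1 vs 37.7 mL/min → Patient A is higher.

Patient A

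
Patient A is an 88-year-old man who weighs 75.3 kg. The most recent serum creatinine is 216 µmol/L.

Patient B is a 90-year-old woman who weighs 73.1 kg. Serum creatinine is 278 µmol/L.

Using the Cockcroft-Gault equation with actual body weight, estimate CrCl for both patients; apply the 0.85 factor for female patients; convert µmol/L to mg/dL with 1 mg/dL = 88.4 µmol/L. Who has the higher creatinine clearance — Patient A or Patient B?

Patient A: SCr = 216 / 88.4 = 2.443 mg/dL
Patient A: CrCl = (140 − 88) × 75.3 / (72 × 2.443) = 3915.6 / 175.90 ≈ 22.3 mL/min
Patient B: SCr = 278 / 88.4 = 3.145 mg/dL
Patient B: CrCl = (140 − 90) × 73.1 / (72 × 3.145) × 0.85 = 3655.0 / 226.44 × 0.85 ≈ 13.7 mL/min
22.3 vs 13.7 mL/min → Patient A is higher.

Patient A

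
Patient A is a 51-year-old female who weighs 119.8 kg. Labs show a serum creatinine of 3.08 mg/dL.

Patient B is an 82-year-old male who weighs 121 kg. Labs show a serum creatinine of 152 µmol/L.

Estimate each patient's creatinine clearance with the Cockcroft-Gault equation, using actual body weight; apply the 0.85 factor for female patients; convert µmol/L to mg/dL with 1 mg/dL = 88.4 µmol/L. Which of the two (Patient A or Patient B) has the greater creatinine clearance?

Patient B

Patient A: CrCl = (140 − 51) × 119.8 / (72 × 3.08) × 0.85 = 10662.2 / 221.76 × 0.85 ≈ 40.9 mL/min
Patient B: SCr = 152 / 88.4 = 1.719 mg/dL
Patient B: CrCl = (140 − 82) × 121 / (72 × 1.719) = 7018.0 / 123.77 ≈ 56.7 mL/min
40.9 vs 56.7 mL/min → Patient B is higher.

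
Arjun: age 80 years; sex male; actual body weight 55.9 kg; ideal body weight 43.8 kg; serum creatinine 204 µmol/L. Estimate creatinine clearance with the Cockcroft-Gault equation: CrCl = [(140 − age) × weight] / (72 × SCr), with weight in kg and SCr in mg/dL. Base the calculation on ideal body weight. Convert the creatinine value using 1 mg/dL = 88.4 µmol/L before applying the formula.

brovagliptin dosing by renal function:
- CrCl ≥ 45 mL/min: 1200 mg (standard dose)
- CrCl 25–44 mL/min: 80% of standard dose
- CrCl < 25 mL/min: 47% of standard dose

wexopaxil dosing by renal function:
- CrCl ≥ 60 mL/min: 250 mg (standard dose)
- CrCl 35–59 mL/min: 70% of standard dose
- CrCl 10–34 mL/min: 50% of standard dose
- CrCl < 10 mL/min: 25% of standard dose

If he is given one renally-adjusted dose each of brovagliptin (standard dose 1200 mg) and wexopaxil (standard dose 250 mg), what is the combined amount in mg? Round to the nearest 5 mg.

690 mg

SCr = 204 / 88.4 = 2.308 mg/dL
CrCl = (140 − 80) × 43.8 / (72 × 2.308) = 2628.0 / 166.18 ≈ 15.8 mL/min
CrCl ≈ 16 mL/min.
brovagliptin: < 25 mL/min → 47% of 1200 mg = 564 mg.
wexopaxil: 10–34 mL/min → 50% of 250 mg = 125 mg.
Total = 564 + 125 = 689 mg.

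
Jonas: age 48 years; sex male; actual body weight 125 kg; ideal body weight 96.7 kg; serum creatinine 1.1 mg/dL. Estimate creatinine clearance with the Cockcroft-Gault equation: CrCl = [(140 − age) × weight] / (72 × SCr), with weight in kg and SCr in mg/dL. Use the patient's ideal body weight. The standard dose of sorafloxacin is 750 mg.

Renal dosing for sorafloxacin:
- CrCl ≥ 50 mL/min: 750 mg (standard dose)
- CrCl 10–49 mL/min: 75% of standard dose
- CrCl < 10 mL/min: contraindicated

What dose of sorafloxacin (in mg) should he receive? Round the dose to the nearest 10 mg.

CrCl = (140 − 48) × 96.7 / (72 × 1.1) = 8896.4 / 79.20 ≈ 112.3 mL/min
CrCl ≈ 112 mL/min → bracket ≥ 50 mL/min.
100% of 750 mg = 750 mg

750 mg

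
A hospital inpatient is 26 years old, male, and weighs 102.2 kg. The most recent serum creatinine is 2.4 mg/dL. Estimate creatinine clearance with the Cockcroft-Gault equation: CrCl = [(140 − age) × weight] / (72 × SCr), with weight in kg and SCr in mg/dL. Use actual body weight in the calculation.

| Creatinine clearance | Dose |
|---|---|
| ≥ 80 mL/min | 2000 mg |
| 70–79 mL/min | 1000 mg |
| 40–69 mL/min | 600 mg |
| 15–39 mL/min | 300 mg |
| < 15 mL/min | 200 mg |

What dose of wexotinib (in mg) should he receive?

600 mg

CrCl = (140 − 26) × 102.2 / (72 × 2.4) = 11650.8 / 172.80 ≈ 67.4 mL/min
CrCl ≈ 67 mL/min → bracket 40–69 mL/min.
Dose for this bracket: 600 mg.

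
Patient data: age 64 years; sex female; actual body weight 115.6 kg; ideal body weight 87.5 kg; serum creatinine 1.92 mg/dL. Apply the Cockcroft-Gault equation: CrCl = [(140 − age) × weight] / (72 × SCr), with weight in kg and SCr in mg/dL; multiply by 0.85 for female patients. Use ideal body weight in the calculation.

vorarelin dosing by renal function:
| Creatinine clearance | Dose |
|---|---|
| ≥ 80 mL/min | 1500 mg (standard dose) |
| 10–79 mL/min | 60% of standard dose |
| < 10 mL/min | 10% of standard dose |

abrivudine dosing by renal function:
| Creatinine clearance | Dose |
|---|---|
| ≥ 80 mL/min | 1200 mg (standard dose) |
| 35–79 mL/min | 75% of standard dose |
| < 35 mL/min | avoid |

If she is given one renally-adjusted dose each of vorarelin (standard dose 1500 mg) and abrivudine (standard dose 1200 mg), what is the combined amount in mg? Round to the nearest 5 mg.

CrCl = (140 − 64) × 87.5 / (72 × 1.92) × 0.85 = 6650.0 / 138.24 × 0.85 ≈ 40.9 mL/min
CrCl ≈ 41 mL/min.
vorarelin: 10–79 mL/min → 60% of 1500 mg = 900 mg.
abrivudine: 35–79 mL/min → 75% of 1200 mg = 900 mg.
Total = 900 + 900 = 1800 mg.

1800 mg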